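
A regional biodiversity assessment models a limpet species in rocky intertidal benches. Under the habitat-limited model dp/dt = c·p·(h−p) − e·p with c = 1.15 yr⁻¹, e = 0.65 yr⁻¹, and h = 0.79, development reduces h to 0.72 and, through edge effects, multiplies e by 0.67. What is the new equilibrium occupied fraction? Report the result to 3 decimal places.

Before: p* = h − e/c = 0.79 − 0.65/1.15 = 0.79 − 0.5652 = 0.2248.
After: c = 1.15, e = 0.4355, h = 0.72; p* = 0.72 − 0.4355/1.15 = 0.3413.

0.341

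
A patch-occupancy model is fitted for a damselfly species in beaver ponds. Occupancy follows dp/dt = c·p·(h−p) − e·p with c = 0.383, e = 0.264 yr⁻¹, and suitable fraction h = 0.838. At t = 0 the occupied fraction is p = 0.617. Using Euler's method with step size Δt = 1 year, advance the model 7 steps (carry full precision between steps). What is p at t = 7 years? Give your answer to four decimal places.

Update rule: p ← p + [c·p·(h−p) − e·p]·Δt with Δt = 1.
p: 0.61700 → 0.50634  (Δp = -0.11066)
p: 0.50634 → 0.43698  (Δp = -0.06935)
p: 0.43698 → 0.38873  (Δp = -0.04825)
p: 0.38873 → 0.35300  (Δp = -0.03574)
p: 0.35300 → 0.32538  (Δp = -0.02762)
p: 0.32538 → 0.30336  (Δp = -0.02202)
p: 0.30336 → 0.28539  (Δp = -0.01797)

0.2854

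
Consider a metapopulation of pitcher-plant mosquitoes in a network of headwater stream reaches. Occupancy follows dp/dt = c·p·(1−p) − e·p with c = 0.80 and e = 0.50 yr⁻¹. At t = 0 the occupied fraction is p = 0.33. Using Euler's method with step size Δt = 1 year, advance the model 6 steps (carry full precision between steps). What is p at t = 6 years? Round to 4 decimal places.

0.3688

Update rule: p ← p + [c·p·(1−p) − e·p]·Δt with Δt = 1.
  1  |  dp/dt·Δt = +0.011880  |  p_1 = 0.341880
  2  |  dp/dt·Δt = +0.009058  |  p_2 = 0.350938
  3  |  dp/dt·Δt = +0.006755  |  p_3 = 0.357694
  4  |  dp/dt·Δt = +0.004952  |  p_4 = 0.362646
  5  |  dp/dt·Δt = +0.003584  |  p_5 = 0.366230
  6  |  dp/dt·Δt = +0.002569  |  p_6 = 0.368800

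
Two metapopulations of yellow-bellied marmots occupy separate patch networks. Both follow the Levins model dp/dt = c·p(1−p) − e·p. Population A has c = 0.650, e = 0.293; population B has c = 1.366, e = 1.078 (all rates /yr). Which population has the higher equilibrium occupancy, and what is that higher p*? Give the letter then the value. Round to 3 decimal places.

A, 0.549

A: p*_A = 1 − 0.293/0.650 = 0.5492.
B: p*_B = 1 − 1.078/1.366 = 0.2108.
A is higher at 0.5492.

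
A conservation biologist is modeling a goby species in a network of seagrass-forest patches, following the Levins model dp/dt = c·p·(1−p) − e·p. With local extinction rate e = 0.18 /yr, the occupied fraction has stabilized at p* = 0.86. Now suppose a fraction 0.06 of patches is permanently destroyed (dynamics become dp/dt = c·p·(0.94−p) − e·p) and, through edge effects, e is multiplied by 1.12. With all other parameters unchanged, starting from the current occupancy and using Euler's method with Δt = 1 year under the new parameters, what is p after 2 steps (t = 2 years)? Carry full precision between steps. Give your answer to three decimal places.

0.783

Balance c(1−p*) = e gives c = e/(1 − 0.86000) = 0.18/0.14000 = 1.28571.
Starting from p₀ = 0.86000; update p ← p + (dp/dt)·Δt with the new parameters.
  1  |  dp/dt·Δt = -0.084919  |  p_1 = 0.775081
  2  |  dp/dt·Δt = +0.008091  |  p_2 = 0.783172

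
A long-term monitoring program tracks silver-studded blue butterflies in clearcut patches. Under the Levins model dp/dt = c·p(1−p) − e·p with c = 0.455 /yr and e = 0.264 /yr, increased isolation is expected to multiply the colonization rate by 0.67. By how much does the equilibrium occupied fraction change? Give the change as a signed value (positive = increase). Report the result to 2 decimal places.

-0.29

Before: p* = 1 − 0.264/0.455 = 0.4198.
After the change, c = 0.30485, e = 0.264, so p* = 1 − 0.264/0.30485 = 0.1340.
Δp* = 0.1340 − 0.4198 = -0.2858.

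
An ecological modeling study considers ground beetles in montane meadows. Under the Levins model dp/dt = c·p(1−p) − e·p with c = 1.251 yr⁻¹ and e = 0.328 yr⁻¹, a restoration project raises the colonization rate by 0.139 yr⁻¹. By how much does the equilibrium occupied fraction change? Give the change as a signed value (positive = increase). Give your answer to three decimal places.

Before: p* = 1 − 0.328/1.251 = 0.7378.
After the change, c = 1.39, e = 0.328, so p* = 1 − 0.328/1.39 = 0.7640.
Δp* = 0.7640 − 0.7378 = +0.0262.

0.026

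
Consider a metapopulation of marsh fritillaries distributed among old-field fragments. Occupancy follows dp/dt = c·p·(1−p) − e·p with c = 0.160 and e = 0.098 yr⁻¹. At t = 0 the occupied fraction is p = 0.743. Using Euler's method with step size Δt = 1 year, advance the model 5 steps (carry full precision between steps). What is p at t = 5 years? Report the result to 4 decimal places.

0.5889

Update rule: p ← p + [c·p·(1−p) − e·p]·Δt with Δt = 1.
  1  |  dp/dt·Δt = -0.042262  |  p_1 = 0.700738
  2  |  dp/dt·Δt = -0.035120  |  p_2 = 0.665618
  3  |  dp/dt·Δt = -0.029619  |  p_3 = 0.635999
  4  |  dp/dt·Δt = -0.025287  |  p_4 = 0.610712
  5  |  dp/dt·Δt = -0.021811  |  p_5 = 0.588901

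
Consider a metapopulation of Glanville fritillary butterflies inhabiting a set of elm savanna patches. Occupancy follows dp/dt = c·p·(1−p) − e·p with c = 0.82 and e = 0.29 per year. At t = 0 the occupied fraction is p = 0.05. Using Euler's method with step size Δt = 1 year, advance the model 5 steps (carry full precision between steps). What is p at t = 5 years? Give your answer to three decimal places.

Update rule: p ← p + [c·p·(1−p) − e·p]·Δt with Δt = 1.
  1  |  dp/dt·Δt = +0.024450  |  p_1 = 0.074450
  2  |  dp/dt·Δt = +0.034913  |  p_2 = 0.109363
  3  |  dp/dt·Δt = +0.048155  |  p_3 = 0.157519
  4  |  dp/dt·Δt = +0.063139  |  p_4 = 0.220657
  5  |  dp/dt·Δt = +0.077023  |  p_5 = 0.297680

0.298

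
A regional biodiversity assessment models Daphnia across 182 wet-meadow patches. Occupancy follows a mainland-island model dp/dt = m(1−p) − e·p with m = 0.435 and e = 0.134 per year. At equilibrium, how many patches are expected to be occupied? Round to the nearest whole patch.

139

p* = m/(m+e) = 0.435/0.5690 = 0.7645.
Expected occupied patches = N × p* = 182 × 0.7645 = 139.14 ≈ 139.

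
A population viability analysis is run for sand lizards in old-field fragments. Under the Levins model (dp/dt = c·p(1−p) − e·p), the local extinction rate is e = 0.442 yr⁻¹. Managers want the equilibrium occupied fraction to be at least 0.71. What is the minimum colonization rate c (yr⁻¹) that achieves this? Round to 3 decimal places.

p* = 1 − e/c ≥ 0.71 requires e/c ≤ 0.2900, i.e. c ≥ e/0.2900.
c_min = 0.442/0.2900 = 1.5241.

1.524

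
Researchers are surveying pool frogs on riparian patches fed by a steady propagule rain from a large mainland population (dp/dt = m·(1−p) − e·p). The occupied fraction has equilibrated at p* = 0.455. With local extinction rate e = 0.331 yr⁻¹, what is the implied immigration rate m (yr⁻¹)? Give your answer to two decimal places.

At equilibrium m(1−p*) = e·p*, so m = e·p*/(1−p*).
m = 0.331 × 0.455 / 0.5450 = 0.1506/0.5450 = 0.2763.

0.28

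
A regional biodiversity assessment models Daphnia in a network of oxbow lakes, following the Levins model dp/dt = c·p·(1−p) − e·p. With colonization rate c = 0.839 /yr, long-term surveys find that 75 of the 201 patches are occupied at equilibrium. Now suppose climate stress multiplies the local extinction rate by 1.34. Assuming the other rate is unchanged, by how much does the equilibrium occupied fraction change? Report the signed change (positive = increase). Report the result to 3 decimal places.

Observed p* = 75/201 = 0.37313.
Balance c(1−p*) = e gives e = 0.839×(1 − 0.37313) = 0.52594.
New p* = 1 − e/c = 1 − 0.70476/0.83900 = 0.16000.
Δp* = 0.16000 − 0.37313 = -0.21313.

-0.213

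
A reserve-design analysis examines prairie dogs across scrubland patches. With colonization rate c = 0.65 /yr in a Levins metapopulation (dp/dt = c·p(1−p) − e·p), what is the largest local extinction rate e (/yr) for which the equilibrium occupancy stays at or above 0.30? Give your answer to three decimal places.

0.455

1 − e/c ≥ 0.30 ⇒ e ≤ c(1 − 0.30) = 0.65 × 0.7000.
e_max = 0.4550.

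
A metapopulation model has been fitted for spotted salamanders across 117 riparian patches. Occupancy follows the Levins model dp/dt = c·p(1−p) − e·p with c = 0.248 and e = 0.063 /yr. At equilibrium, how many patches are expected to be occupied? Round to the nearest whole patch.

87

p* = 1 − e/c = 1 − 0.063/0.248 = 0.7460.
Expected occupied patches = N × p* = 117 × 0.7460 = 87.28 ≈ 87.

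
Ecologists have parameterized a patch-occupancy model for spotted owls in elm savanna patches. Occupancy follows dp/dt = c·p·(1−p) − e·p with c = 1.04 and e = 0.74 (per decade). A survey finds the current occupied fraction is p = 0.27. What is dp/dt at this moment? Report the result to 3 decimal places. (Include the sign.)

Colonization term: c·p·(1−p) = 1.04×0.27×0.7300 = 0.20498.
Extinction term: e·p = 0.19980.
dp/dt = 0.20498 − 0.19980 = 0.00518.

0.005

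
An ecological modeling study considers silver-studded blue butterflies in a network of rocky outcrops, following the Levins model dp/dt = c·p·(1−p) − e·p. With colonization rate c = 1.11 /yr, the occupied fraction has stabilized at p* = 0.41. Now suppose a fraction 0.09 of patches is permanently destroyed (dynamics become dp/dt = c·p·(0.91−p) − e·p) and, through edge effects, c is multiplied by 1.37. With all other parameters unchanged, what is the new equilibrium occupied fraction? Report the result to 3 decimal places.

0.479

Balance c(1−p*) = e gives e = 1.11×(1 − 0.41000) = 0.65490.
New p* = 0.91 − e/c = 0.91 − 0.65490/1.52070 = 0.47934.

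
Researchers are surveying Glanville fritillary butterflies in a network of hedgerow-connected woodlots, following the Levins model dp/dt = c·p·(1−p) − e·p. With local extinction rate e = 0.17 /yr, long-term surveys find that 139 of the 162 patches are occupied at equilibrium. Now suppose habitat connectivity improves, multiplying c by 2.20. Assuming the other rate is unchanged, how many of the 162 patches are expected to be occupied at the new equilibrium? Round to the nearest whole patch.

152

Observed p* = 139/162 = 0.85802.
Balance c(1−p*) = e gives c = e/(1 − 0.85802) = 0.17/0.14198 = 1.19735.
New p* = 1 − e/c = 1 − 0.17000/2.63417 = 0.93546.
Expected occupied = 162 × 0.93546 = 151.54 ≈ 152.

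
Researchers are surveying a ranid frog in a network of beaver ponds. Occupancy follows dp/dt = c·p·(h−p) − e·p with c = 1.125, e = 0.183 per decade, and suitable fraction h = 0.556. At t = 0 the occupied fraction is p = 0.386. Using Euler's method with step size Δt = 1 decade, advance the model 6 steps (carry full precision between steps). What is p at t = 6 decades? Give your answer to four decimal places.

Update rule: p ← p + [c·p·(h−p) − e·p]·Δt with Δt = 1.
step 1: Δp = +0.00318, p = 0.38918
step 2: Δp = +0.00182, p = 0.39100
step 3: Δp = +0.00103, p = 0.39203
step 4: Δp = +0.00058, p = 0.39260
step 5: Δp = +0.00032, p = 0.39293
step 6: Δp = +0.00018, p = 0.39311

0.3931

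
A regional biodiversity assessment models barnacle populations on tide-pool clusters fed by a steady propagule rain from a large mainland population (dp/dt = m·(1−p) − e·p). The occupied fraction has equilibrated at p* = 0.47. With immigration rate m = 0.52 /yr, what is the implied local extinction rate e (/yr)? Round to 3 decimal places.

At equilibrium m(1−p*) = e·p*, so e = m(1−p*)/p*.
e = 0.52 × 0.5300 / 0.47 = 0.5864.

0.586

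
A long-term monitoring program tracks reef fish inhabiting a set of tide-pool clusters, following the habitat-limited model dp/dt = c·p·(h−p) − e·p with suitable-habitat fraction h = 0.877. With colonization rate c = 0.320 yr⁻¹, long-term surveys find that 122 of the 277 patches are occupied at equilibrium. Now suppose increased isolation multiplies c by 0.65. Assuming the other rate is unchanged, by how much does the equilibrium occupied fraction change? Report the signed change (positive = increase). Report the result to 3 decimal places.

-0.235

Observed p* = 122/277 = 0.44043.
Balance c(h−p*) = e gives e = 0.320×(0.877 − 0.44043) = 0.13970.
New p* = 0.877 − e/c = 0.877 − 0.13970/0.20800 = 0.20537.
Δp* = 0.20537 − 0.44043 = -0.23506.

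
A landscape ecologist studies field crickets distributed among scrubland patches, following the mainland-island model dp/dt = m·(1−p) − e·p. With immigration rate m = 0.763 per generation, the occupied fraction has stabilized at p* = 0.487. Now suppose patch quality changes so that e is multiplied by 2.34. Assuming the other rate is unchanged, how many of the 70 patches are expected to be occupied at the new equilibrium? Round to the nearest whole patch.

Balance m(1−p*) = e·p* gives e = m(1−p*)/p* = 0.763×0.51300/0.48700 = 0.80374.
New p* = m/(m+e) = 0.76300/(0.76300+1.88075) = 0.28861.
Expected occupied = 70 × 0.28861 = 20.20 ≈ 20.

20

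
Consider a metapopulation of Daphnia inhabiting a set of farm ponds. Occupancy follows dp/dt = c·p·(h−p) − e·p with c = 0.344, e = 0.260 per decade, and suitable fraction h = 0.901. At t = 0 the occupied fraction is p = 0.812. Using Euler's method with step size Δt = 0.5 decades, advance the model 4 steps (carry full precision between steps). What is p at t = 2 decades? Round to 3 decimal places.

Update rule: p ← p + [c·p·(h−p) − e·p]·Δt with Δt = 0.5.
  1  |  dp/dt·Δt = -0.093130  |  p_1 = 0.718870
  2  |  dp/dt·Δt = -0.070934  |  p_2 = 0.647937
  3  |  dp/dt·Δt = -0.056029  |  p_3 = 0.591907
  4  |  dp/dt·Δt = -0.045480  |  p_4 = 0.546428

0.546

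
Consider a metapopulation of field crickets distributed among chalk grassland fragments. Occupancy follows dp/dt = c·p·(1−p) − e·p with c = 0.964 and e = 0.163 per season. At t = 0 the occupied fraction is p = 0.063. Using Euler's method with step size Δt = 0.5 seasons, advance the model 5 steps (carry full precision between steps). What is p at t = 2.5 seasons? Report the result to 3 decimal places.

0.271

Update rule: p ← p + [c·p·(1−p) − e·p]·Δt with Δt = 0.5.
t = 0.5: p = 0.06300 + (+0.02332) = 0.08632
t = 1: p = 0.08632 + (+0.03098) = 0.11730
t = 1.5: p = 0.11730 + (+0.04035) = 0.15764
t = 2: p = 0.15764 + (+0.05116) = 0.20880
t = 2.5: p = 0.20880 + (+0.06261) = 0.27141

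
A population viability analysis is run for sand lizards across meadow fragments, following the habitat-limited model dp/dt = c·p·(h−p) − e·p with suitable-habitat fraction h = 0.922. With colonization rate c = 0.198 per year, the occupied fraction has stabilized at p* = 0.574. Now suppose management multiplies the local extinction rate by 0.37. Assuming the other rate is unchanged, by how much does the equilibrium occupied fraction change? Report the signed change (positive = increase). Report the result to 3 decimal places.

0.219

Balance c(h−p*) = e gives e = 0.198×(0.922 − 0.57400) = 0.06890.
New p* = 0.922 − e/c = 0.922 − 0.02549/0.19800 = 0.79326.
Δp* = 0.79326 − 0.57400 = +0.21926.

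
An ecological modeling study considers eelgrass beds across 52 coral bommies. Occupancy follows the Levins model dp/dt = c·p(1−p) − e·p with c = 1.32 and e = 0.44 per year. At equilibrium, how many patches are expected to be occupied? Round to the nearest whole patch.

p* = 1 − e/c = 1 − 0.44/1.32 = 0.6667.
Expected occupied patches = N × p* = 52 × 0.6667 = 34.67 ≈ 35.

35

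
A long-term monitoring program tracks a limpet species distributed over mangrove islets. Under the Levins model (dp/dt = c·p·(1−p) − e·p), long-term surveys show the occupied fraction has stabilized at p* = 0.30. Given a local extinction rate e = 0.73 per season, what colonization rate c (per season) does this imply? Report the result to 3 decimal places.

1.043

At equilibrium c(1−p*) = e, so c = e/(1−p*).
c = 0.73/(1 − 0.30) = 0.73/0.7000 = 1.0429.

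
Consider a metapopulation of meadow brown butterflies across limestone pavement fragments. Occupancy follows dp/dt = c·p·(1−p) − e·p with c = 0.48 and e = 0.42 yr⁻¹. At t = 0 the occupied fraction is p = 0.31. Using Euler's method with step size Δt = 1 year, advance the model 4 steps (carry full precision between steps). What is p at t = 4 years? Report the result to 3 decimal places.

0.230

Update rule: p ← p + [c·p·(1−p) − e·p]·Δt with Δt = 1.
step 1: Δp = -0.02753, p = 0.28247
step 2: Δp = -0.02135, p = 0.26112
step 3: Δp = -0.01706, p = 0.24406
step 4: Δp = -0.01395, p = 0.23011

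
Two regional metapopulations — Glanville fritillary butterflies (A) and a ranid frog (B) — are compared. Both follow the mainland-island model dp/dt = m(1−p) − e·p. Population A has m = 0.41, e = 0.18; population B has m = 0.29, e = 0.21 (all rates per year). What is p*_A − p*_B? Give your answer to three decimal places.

0.115

A: p*_A = m/(m+e) = 0.41/0.5900 = 0.6949.
B: p*_B = 0.29/0.5000 = 0.5800.
p*_A − p*_B = 0.6949 − 0.5800 = 0.1149.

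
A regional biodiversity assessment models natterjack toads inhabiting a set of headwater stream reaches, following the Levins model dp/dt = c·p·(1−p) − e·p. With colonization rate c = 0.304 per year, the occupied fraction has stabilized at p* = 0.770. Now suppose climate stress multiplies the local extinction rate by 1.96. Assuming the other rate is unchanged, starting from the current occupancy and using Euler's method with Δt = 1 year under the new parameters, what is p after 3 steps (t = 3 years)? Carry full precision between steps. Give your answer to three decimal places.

Balance c(1−p*) = e gives e = 0.304×(1 − 0.77000) = 0.06992.
Starting from p₀ = 0.77000; update p ← p + (dp/dt)·Δt with the new parameters.
t = 1: p = 0.77000 + (-0.05168) = 0.71832
t = 2: p = 0.71832 + (-0.03693) = 0.68139
t = 3: p = 0.68139 + (-0.02738) = 0.65400

0.654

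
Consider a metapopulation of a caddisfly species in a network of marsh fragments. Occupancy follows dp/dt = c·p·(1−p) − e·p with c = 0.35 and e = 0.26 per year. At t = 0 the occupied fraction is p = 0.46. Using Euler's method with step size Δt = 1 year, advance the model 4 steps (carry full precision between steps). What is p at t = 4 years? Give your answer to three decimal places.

0.365

Update rule: p ← p + [c·p·(1−p) − e·p]·Δt with Δt = 1.
  1  |  dp/dt·Δt = -0.032660  |  p_1 = 0.427340
  2  |  dp/dt·Δt = -0.025456  |  p_2 = 0.401884
  3  |  dp/dt·Δt = -0.020359  |  p_3 = 0.381525
  4  |  dp/dt·Δt = -0.016609  |  p_4 = 0.364915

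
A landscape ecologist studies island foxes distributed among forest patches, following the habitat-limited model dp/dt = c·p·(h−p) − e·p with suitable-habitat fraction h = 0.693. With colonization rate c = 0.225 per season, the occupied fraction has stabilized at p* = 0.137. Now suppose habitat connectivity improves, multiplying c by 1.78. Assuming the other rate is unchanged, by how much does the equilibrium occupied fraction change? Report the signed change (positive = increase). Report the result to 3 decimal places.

0.244

Balance c(h−p*) = e gives e = 0.225×(0.693 − 0.13700) = 0.12510.
New p* = 0.693 − e/c = 0.693 − 0.12510/0.40050 = 0.38064.
Δp* = 0.38064 − 0.13700 = +0.24364.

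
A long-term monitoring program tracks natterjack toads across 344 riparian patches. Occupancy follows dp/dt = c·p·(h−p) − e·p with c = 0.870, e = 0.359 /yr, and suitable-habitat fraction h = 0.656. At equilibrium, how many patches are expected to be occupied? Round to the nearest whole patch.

84

p* = h − e/c = 0.656 − 0.4126 = 0.2434.
Expected occupied patches = N × p* = 344 × 0.2434 = 83.71 ≈ 84.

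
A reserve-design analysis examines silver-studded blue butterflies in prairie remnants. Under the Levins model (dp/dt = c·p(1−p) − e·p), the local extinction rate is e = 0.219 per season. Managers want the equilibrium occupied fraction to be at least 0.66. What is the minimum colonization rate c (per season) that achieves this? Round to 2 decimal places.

0.64

p* = 1 − e/c ≥ 0.66 requires e/c ≤ 0.3400, i.e. c ≥ e/0.3400.
c_min = 0.219/0.3400 = 0.6441.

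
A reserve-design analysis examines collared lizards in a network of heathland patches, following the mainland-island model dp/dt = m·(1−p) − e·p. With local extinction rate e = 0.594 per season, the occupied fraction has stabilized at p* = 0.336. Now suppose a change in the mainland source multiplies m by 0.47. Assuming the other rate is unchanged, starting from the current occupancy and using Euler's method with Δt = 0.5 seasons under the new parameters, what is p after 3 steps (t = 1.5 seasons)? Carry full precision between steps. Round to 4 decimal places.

Balance m(1−p*) = e·p* gives m = e·p*/(1−p*) = 0.594×0.33600/0.66400 = 0.30058.
Starting from p₀ = 0.33600; update p ← p + (dp/dt)·Δt with the new parameters.
p: 0.33600 → 0.28311  (Δp = -0.05289)
p: 0.28311 → 0.24966  (Δp = -0.03345)
p: 0.24966 → 0.22851  (Δp = -0.02115)

0.2285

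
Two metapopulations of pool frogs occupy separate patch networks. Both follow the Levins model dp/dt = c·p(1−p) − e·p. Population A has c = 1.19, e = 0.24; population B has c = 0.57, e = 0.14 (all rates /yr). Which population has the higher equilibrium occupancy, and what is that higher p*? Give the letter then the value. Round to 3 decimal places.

A, 0.798

A: p*_A = 1 − 0.24/1.19 = 0.7983.
B: p*_B = 1 − 0.14/0.57 = 0.7544.
A is higher at 0.7983.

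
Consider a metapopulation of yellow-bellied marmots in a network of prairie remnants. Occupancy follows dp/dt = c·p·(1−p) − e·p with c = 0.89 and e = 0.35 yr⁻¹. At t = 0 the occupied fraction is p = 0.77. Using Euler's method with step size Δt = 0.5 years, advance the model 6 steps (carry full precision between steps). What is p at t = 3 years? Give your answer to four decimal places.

0.6253

Update rule: p ← p + [c·p·(1−p) − e·p]·Δt with Δt = 0.5.
t = 0.5: p = 0.77000 + (-0.05594) = 0.71406
t = 1: p = 0.71406 + (-0.03410) = 0.67996
t = 1.5: p = 0.67996 + (-0.02215) = 0.65780
t = 2: p = 0.65780 + (-0.01495) = 0.64286
t = 2.5: p = 0.64286 + (-0.01033) = 0.63253
t = 3: p = 0.63253 + (-0.00726) = 0.62527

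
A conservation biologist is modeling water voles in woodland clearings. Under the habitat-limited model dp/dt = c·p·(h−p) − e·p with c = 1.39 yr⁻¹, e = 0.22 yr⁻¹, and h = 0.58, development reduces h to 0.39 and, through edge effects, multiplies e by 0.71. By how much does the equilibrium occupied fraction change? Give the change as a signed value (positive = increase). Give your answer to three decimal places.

-0.144

Before: p* = h − e/c = 0.58 − 0.22/1.39 = 0.58 − 0.1583 = 0.4217.
After: c = 1.39, e = 0.1562, h = 0.39; p* = 0.39 − 0.1562/1.39 = 0.2776.
Δp* = 0.2776 − 0.4217 = -0.1441.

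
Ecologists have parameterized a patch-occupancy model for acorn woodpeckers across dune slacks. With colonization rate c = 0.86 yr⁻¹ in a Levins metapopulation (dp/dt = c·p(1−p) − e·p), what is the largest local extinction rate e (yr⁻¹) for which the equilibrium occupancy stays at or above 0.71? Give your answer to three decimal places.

1 − e/c ≥ 0.71 ⇒ e ≤ c(1 − 0.71) = 0.86 × 0.2900.
e_max = 0.2494.

0.249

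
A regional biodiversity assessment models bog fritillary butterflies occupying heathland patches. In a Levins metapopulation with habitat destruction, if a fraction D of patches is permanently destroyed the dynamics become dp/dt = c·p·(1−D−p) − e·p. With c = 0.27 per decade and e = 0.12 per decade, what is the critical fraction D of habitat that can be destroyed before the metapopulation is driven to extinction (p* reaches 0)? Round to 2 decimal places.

The nontrivial equilibrium is p* = (1−D) − e/c; extinction occurs when this hits zero.
So D_crit = 1 − e/c = 1 − 0.12/0.27 = 1 − 0.4444 = 0.5556.
Note this equals the original equilibrium occupancy — the Levins extinction-debt result.

0.56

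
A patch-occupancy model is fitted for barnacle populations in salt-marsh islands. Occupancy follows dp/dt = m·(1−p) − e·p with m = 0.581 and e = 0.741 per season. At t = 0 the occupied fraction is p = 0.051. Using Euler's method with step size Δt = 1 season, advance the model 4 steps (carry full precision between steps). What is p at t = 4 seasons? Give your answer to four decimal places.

Update rule: p ← p + [m·(1−p) − e·p]·Δt with Δt = 1.
p: 0.05100 → 0.56458  (Δp = +0.51358)
p: 0.56458 → 0.39921  (Δp = -0.16537)
p: 0.39921 → 0.45246  (Δp = +0.05325)
p: 0.45246 → 0.43531  (Δp = -0.01715)

0.4353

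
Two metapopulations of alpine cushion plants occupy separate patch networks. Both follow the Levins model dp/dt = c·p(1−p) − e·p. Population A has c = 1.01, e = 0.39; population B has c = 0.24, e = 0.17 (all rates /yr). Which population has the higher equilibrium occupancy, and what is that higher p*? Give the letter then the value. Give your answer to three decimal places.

A: p*_A = 1 − 0.39/1.01 = 0.6139.
B: p*_B = 1 − 0.17/0.24 = 0.2917.
A is higher at 0.6139.

A, 0.614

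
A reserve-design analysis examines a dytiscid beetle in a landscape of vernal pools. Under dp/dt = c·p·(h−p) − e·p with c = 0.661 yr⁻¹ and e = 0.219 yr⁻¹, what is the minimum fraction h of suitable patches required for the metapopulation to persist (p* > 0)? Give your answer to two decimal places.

0.33

p* = h − e/c is positive only when h > e/c.
h_min = e/c = 0.219/0.661 = 0.3313.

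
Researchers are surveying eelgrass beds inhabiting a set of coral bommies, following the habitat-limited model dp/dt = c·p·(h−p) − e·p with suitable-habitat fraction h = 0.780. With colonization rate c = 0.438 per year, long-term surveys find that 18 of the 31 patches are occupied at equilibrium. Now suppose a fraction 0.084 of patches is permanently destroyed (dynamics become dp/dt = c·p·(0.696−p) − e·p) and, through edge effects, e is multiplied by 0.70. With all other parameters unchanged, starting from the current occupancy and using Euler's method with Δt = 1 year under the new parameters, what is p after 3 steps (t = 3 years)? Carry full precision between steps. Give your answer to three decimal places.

Observed p* = 18/31 = 0.58065.
Balance c(h−p*) = e gives e = 0.438×(0.78 − 0.58065) = 0.08732.
Starting from p₀ = 0.58065; update p ← p + (dp/dt)·Δt with the new parameters.
  1  |  dp/dt·Δt = -0.006153  |  p_1 = 0.574492
  2  |  dp/dt·Δt = -0.004540  |  p_2 = 0.569953
  3  |  dp/dt·Δt = -0.003370  |  p_3 = 0.566582

0.567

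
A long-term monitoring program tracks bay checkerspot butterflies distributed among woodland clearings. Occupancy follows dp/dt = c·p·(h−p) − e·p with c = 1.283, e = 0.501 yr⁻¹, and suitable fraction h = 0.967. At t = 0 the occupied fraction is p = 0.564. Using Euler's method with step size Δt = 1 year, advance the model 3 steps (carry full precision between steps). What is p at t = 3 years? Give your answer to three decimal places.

Update rule: p ← p + [c·p·(h−p) − e·p]·Δt with Δt = 1.
  1  |  dp/dt·Δt = +0.009052  |  p_1 = 0.573052
  2  |  dp/dt·Δt = +0.002542  |  p_2 = 0.575594
  3  |  dp/dt·Δt = +0.000676  |  p_3 = 0.576270

0.576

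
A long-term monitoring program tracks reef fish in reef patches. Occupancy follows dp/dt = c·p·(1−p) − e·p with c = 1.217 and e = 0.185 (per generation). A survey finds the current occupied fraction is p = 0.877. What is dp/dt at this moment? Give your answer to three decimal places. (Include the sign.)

-0.031

Colonization term: c·p·(1−p) = 1.217×0.877×0.1230 = 0.13128.
Extinction term: e·p = 0.16225.
dp/dt = 0.13128 − 0.16225 = -0.03097.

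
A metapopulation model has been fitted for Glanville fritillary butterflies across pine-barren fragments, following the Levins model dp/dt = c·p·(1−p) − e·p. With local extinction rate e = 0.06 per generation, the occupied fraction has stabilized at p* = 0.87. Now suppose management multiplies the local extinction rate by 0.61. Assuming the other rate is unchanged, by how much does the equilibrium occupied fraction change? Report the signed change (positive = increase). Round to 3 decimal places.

0.051

Balance c(1−p*) = e gives c = e/(1 − 0.87000) = 0.06/0.13000 = 0.46154.
New p* = 1 − e/c = 1 − 0.03660/0.46154 = 0.92070.
Δp* = 0.92070 − 0.87000 = +0.05070.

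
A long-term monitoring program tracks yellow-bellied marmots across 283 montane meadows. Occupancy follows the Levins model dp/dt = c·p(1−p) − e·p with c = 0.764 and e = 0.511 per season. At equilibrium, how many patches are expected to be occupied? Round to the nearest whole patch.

94

p* = 1 − e/c = 1 − 0.511/0.764 = 0.3312.
Expected occupied patches = N × p* = 283 × 0.3312 = 93.72 ≈ 94.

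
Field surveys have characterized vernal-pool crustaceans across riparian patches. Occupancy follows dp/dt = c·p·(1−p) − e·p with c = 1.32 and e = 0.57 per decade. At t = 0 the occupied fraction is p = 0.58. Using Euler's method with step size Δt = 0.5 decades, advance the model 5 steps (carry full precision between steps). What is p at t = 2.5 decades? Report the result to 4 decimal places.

0.5693

Update rule: p ← p + [c·p·(1−p) − e·p]·Δt with Δt = 0.5.
  1  |  dp/dt·Δt = -0.004524  |  p_1 = 0.575476
  2  |  dp/dt·Δt = -0.002770  |  p_2 = 0.572706
  3  |  dp/dt·Δt = -0.001710  |  p_3 = 0.570996
  4  |  dp/dt·Δt = -0.001060  |  p_4 = 0.569935
  5  |  dp/dt·Δt = -0.000660  |  p_5 = 0.569276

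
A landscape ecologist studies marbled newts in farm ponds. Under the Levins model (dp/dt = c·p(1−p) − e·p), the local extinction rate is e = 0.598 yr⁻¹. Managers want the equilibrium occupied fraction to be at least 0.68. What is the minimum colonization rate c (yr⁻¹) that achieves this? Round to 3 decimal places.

1.869

p* = 1 − e/c ≥ 0.68 requires e/c ≤ 0.3200, i.e. c ≥ e/0.3200.
c_min = 0.598/0.3200 = 1.8688.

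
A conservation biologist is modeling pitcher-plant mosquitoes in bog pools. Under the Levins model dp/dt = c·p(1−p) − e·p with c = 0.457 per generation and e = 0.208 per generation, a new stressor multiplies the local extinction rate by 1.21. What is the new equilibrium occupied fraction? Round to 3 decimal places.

0.449

Before: p* = 1 − 0.208/0.457 = 0.5449.
After the change, c = 0.457, e = 0.25168, so p* = 1 − 0.25168/0.457 = 0.4493.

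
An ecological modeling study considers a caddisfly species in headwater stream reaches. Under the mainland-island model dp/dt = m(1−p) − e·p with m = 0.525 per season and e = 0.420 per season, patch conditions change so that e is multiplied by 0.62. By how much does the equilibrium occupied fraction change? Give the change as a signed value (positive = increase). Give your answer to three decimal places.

Before: p* = 0.525/(0.525+0.420) = 0.5556.
After: m = 0.525, e = 0.2604; p* = 0.525/0.7854 = 0.6684.
Δp* = 0.6684 − 0.5556 = +0.1129.

0.113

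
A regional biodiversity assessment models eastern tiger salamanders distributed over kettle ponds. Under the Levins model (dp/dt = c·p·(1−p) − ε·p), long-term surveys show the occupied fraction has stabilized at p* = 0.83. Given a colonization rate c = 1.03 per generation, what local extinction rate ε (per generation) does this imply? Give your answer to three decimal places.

0.175

At equilibrium c(1−p*) = ε.
ε = 1.03 × (1 − 0.83) = 1.03 × 0.1700 = 0.1751.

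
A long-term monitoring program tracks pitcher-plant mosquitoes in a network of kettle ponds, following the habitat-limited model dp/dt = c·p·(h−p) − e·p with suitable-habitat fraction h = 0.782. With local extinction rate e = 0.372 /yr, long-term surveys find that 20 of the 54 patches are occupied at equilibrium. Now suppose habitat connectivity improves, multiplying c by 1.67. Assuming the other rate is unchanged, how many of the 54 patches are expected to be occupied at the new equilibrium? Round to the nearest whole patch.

Observed p* = 20/54 = 0.37037.
Balance c(h−p*) = e gives c = e/(0.782 − 0.37037) = 0.372/0.41163 = 0.90372.
New p* = 0.782 − e/c = 0.782 − 0.37200/1.50921 = 0.53551.
Expected occupied = 54 × 0.53551 = 28.92 ≈ 29.

29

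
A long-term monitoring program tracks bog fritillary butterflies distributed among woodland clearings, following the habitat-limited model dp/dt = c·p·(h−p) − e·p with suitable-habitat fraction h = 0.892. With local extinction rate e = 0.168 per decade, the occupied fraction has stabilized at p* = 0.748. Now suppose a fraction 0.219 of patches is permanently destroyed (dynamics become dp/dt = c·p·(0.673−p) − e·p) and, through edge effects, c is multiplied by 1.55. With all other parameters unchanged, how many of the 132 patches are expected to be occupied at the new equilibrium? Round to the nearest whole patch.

Balance c(h−p*) = e gives c = e/(0.892 − 0.74800) = 0.168/0.14400 = 1.16667.
New p* = 0.673 − e/c = 0.673 − 0.16800/1.80834 = 0.58010.
Expected occupied = 132 × 0.58010 = 76.57 ≈ 77.

77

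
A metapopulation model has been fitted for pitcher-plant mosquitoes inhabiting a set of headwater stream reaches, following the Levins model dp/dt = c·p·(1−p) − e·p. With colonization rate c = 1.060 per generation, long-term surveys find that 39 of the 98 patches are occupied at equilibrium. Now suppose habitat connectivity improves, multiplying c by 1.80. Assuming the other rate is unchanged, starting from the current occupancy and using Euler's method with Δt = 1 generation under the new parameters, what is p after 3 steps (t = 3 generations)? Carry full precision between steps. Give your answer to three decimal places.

0.663

Observed p* = 39/98 = 0.39796.
Balance c(1−p*) = e gives e = 1.060×(1 − 0.39796) = 0.63816.
Starting from p₀ = 0.39796; update p ← p + (dp/dt)·Δt with the new parameters.
p: 0.39796 → 0.60113  (Δp = +0.20317)
p: 0.60113 → 0.67500  (Δp = +0.07387)
p: 0.67500 → 0.66281  (Δp = -0.01219)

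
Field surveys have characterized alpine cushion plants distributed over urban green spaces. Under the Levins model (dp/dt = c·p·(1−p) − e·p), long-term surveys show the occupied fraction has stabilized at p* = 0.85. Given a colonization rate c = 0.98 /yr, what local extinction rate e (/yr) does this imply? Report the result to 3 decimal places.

0.147

At equilibrium c(1−p*) = e.
e = 0.98 × (1 − 0.85) = 0.98 × 0.1500 = 0.1470.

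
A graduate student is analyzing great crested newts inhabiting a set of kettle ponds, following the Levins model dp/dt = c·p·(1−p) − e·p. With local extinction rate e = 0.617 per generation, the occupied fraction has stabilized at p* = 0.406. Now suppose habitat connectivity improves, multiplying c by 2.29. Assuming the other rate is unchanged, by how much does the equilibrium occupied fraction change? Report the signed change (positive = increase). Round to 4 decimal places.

0.3346

Balance c(1−p*) = e gives c = e/(1 − 0.40600) = 0.617/0.59400 = 1.03872.
New p* = 1 − e/c = 1 − 0.61700/2.37867 = 0.74061.
Δp* = 0.74061 − 0.40600 = +0.33461.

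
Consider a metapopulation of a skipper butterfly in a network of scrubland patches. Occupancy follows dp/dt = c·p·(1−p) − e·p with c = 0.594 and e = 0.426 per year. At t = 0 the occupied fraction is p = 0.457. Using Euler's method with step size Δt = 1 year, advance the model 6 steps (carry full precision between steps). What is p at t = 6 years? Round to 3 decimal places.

0.320

Update rule: p ← p + [c·p·(1−p) − e·p]·Δt with Δt = 1.
  1  |  dp/dt·Δt = -0.047280  |  p_1 = 0.409720
  2  |  dp/dt·Δt = -0.030882  |  p_2 = 0.378838
  3  |  dp/dt·Δt = -0.021605  |  p_3 = 0.357233
  4  |  dp/dt·Δt = -0.015788  |  p_4 = 0.341444
  5  |  dp/dt·Δt = -0.011888  |  p_5 = 0.329556
  6  |  dp/dt·Δt = -0.009147  |  p_6 = 0.320409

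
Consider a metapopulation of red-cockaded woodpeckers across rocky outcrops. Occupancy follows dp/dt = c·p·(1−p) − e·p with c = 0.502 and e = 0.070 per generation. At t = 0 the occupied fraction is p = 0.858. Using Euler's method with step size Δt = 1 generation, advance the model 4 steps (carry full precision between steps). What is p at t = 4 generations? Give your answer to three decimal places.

0.860

Update rule: p ← p + [c·p·(1−p) − e·p]·Δt with Δt = 1.
step 1: Δp = +0.00110, p = 0.85910
step 2: Δp = +0.00063, p = 0.85973
step 3: Δp = +0.00036, p = 0.86009
step 4: Δp = +0.00020, p = 0.86029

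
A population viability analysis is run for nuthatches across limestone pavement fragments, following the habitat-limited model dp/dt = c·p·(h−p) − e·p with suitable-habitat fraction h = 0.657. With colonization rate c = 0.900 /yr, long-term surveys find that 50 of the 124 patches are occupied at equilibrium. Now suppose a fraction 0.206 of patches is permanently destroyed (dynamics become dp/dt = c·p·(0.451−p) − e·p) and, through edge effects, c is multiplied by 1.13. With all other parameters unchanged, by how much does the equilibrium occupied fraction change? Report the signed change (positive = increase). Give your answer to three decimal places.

-0.177

Observed p* = 50/124 = 0.40323.
Balance c(h−p*) = e gives e = 0.900×(0.657 − 0.40323) = 0.22839.
New p* = 0.451 − e/c = 0.451 − 0.22839/1.01700 = 0.22643.
Δp* = 0.22643 − 0.40323 = -0.17680.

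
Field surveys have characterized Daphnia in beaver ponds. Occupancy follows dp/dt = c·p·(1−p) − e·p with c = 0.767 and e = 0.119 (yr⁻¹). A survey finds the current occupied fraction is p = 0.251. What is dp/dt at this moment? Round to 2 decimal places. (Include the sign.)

Colonization term: c·p·(1−p) = 0.767×0.251×0.7490 = 0.14420.
Extinction term: e·p = 0.02987.
dp/dt = 0.14420 − 0.02987 = 0.11433.

0.11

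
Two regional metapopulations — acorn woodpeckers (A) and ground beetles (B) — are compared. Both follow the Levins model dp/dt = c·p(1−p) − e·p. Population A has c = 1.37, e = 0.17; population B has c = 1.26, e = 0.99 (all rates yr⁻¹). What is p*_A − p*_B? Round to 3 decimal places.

A: p*_A = 1 − 0.17/1.37 = 0.8759.
B: p*_B = 1 − 0.99/1.26 = 0.2143.
p*_A − p*_B = 0.8759 − 0.2143 = 0.6616.

0.662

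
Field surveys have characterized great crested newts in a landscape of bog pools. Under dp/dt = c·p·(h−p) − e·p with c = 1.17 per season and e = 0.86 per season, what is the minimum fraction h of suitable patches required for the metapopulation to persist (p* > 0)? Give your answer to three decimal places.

0.735

p* = h − e/c is positive only when h > e/c.
h_min = e/c = 0.86/1.17 = 0.7350.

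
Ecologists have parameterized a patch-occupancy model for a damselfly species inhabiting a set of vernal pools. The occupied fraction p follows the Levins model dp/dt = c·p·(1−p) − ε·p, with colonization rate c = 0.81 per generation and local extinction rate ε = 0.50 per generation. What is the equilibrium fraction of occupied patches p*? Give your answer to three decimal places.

0.383

At equilibrium, colonization balances extinction: c·p*·(1−p*) = ε·p*.
So p* = 1 − ε/c = 1 − 0.50/0.81 = 1 − 0.6173 = 0.3827.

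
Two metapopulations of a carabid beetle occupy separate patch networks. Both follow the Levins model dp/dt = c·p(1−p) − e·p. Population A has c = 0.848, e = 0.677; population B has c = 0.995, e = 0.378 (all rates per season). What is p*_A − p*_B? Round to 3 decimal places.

A: p*_A = 1 − 0.677/0.848 = 0.2017.
B: p*_B = 1 − 0.378/0.995 = 0.6201.
p*_A − p*_B = 0.2017 − 0.6201 = -0.4184.

-0.418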